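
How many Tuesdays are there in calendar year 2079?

52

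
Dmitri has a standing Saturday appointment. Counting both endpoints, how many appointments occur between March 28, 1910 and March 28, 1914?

209 Saturdays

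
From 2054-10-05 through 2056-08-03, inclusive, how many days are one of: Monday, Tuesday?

2054-10-05 is a Monday.
The range spans 669 days (inclusive of both endpoints).
669 = 7 × 95 + 4, so there are 95 full weeks plus 4 extra days.
Each full week contributes 2 days from the set (Mon, Tue): 95 × 2 = 190.
The 4 extra days are Mon, Tue, Wed, Thu — 2 of them qualify.
Total: 190 + 2 = 192.

192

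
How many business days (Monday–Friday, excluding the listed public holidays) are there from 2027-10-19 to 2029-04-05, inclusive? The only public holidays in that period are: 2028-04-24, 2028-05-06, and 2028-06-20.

381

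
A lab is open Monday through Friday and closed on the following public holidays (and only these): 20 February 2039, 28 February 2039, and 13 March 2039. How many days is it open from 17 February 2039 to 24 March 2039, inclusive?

17 February 2039 is a Thursday.
That's 36 days from start to end, counting both.
36 = 7 × 5 + 1, so there are 5 full weeks plus 1 extra day.
Each full week contributes 5 weekdays (Mon–Fri): 5 × 5 = 25.
The 1 extra day is Thursday — 1 of them qualifies.
Total: 25 + 1 = 26.
Holidays: 20 February 2039 (Sun); 28 February 2039 (Mon); 13 March 2039 (Sun).
1 of the 3 holidays fall on weekdays; the rest are weekends and were already excluded.
Business days: 26 − 1 = 25.

25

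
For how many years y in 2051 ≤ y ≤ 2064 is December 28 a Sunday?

3

Day of week of December 28 in each year:
2051: Thu, 2052: Sat, 2053: Sun ✓, 2054: Mon, 2055: Tue, 2056: Thu, 2057: Fri, 2058: Sat, 2059: Sun ✓, 2060: Tue, 2061: Wed, 2062: Thu, 2063: Fri, 2064: Sun ✓
Sundays: 2053, 2059, 2064.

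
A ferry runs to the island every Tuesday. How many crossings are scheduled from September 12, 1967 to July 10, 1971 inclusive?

200 Tuesdays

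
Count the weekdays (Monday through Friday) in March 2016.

23

March 1, 2016 is a Tuesday.
The range spans 31 days (inclusive of both endpoints).
31 = 7 × 4 + 3, so there are 4 full weeks plus 3 extra days.
Each full week contributes 5 weekdays (Mon–Fri): 4 × 5 = 20.
The 3 extra days are Tue, Wed, Thu — 3 of them qualify.
Total: 20 + 3 = 23.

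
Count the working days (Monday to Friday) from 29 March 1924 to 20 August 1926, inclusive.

625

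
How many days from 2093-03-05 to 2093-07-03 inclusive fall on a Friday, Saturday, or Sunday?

52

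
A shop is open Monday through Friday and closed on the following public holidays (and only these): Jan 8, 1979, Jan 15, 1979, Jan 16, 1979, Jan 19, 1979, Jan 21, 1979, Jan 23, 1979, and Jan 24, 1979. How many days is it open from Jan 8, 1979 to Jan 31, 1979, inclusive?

12 business days

Jan 8, 1979 is a Monday.
That's 24 days from start to end, counting both.
24 = 7 × 3 + 3, so there are 3 full weeks plus 3 extra days.
Each full week contributes 5 weekdays (Mon–Fri): 3 × 5 = 15.
The 3 extra days are Monday, Tuesday, Wednesday — 3 of them qualify.
Total: 15 + 3 = 18.
Holidays: Jan 8, 1979 (Mon); Jan 15, 1979 (Mon); Jan 16, 1979 (Tue); Jan 19, 1979 (Fri); Jan 21, 1979 (Sun); Jan 23, 1979 (Tue); Jan 24, 1979 (Wed).
6 of the 7 holidays fall on weekdays; the rest are weekends and were already excluded.
Business days: 18 − 6 = 12.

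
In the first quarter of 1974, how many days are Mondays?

12

Jan 1, 1974 is a Tuesday.
From Jan 1, 1974 to Mar 31, 1974 is 90 days inclusive.
90 = 7 × 12 + 6, so there are 12 full weeks plus 6 extra days.
Each full week contributes one Monday: 12 so far.
The 6 extra days are Tuesday, Wednesday, Thursday, Friday, Saturday, Sunday — none qualify.
Total: 12 + 0 = 12.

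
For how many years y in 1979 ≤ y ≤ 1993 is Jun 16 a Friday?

1

Day of week of June 16 in each year:
1979: Sat, 1980: Mon, 1981: Tue, 1982: Wed, 1983: Thu, 1984: Sat, 1985: Sun, 1986: Mon, 1987: Tue, 1988: Thu, 1989: Fri ✓, 1990: Sat, 1991: Sun, 1992: Tue, 1993: Wed
Fridays: 1989.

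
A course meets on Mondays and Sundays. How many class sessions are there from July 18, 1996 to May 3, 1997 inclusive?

July 18, 1996 is a Thursday.
That's 290 days from start to end, counting both.
290 = 7 × 41 + 3, so there are 41 full weeks plus 3 extra days.
Each full week contributes 2 days from the set (Mon, Sun): 41 × 2 = 82.
The 3 extra days are Thu, Fri, Sat — none qualify.
Total: 82 + 0 = 82.

82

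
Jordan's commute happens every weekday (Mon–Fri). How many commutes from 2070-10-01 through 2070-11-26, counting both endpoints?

41 weekdays

2070-10-01 is a Wednesday.
That's 57 days from start to end, counting both.
57 = 7 × 8 + 1, so there are 8 full weeks plus 1 extra day.
Each full week contributes 5 weekdays (Mon–Fri): 8 × 5 = 40.
The 1 extra day is Wednesday — 1 of them qualifies.
Total: 40 + 1 = 41.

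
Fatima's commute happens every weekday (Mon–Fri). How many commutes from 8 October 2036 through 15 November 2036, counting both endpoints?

28

8 October 2036 is a Wednesday.
The range spans 39 days (inclusive of both endpoints).
39 = 7 × 5 + 4, so there are 5 full weeks plus 4 extra days.
Each full week contributes 5 weekdays (Mon–Fri): 5 × 5 = 25.
The 4 extra days are Wed, Thu, Fri, Sat — 3 of them qualify.
Total: 25 + 3 = 28.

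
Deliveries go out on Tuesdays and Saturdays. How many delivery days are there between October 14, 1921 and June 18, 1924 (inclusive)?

280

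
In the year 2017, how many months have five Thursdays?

4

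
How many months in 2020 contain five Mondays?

A month has five Mondays exactly when Monday falls within its first (length − 28) days.
Jan: 31 days, starts Wed → 5 of Wed, Thu, Fri
Feb: 29 days, starts Sat → 5 of Sat
Mar: 31 days, starts Sun → 5 of Sun, Mon, Tue ✓
Apr: 30 days, starts Wed → 5 of Wed, Thu
May: 31 days, starts Fri → 5 of Fri, Sat, Sun
Jun: 30 days, starts Mon → 5 of Mon, Tue ✓
Jul: 31 days, starts Wed → 5 of Wed, Thu, Fri
Aug: 31 days, starts Sat → 5 of Sat, Sun, Mon ✓
Sep: 30 days, starts Tue → 5 of Tue, Wed
Oct: 31 days, starts Thu → 5 of Thu, Fri, Sat
Nov: 30 days, starts Sun → 5 of Sun, Mon ✓
Dec: 31 days, starts Tue → 5 of Tue, Wed, Thu
Months with five Mondays: Mar, Jun, Aug, Nov.

4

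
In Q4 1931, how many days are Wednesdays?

October 1, 1931 is a Thursday.
From October 1, 1931 to December 31, 1931 is 92 days inclusive.
92 = 7 × 13 + 1, so there are 13 full weeks plus 1 extra day.
Each full week contributes one Wednesday: 13 so far.
The 1 extra day is Thursday — none qualify.
Total: 13 + 0 = 13.

13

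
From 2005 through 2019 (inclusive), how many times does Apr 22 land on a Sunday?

Day of week of April 22 in each year:
2005: Fri, 2006: Sat, 2007: Sun ✓, 2008: Tue, 2009: Wed, 2010: Thu, 2011: Fri, 2012: Sun ✓, 2013: Mon, 2014: Tue, 2015: Wed, 2016: Fri, 2017: Sat, 2018: Sun ✓, 2019: Mon
Sundays: 2007, 2012, 2018.

3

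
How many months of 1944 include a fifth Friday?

A month has five Fridays exactly when Friday falls within its first (length − 28) days.
Jan: 31 days, starts Sat → 5 of Sat, Sun, Mon
Feb: 29 days, starts Tue → 5 of Tue
Mar: 31 days, starts Wed → 5 of Wed, Thu, Fri ✓
Apr: 30 days, starts Sat → 5 of Sat, Sun
May: 31 days, starts Mon → 5 of Mon, Tue, Wed
Jun: 30 days, starts Thu → 5 of Thu, Fri ✓
Jul: 31 days, starts Sat → 5 of Sat, Sun, Mon
Aug: 31 days, starts Tue → 5 of Tue, Wed, Thu
Sep: 30 days, starts Fri → 5 of Fri, Sat ✓
Oct: 31 days, starts Sun → 5 of Sun, Mon, Tue
Nov: 30 days, starts Wed → 5 of Wed, Thu
Dec: 31 days, starts Fri → 5 of Fri, Sat, Sun ✓
Months with five Fridays: Mar, Jun, Sep, Dec.

4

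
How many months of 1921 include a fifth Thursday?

A month has five Thursdays exactly when Thursday falls within its first (length − 28) days.
Jan: 31 days, starts Sat → 5 of Sat, Sun, Mon
Feb: 28 days, starts Tue → 5 of (none)
Mar: 31 days, starts Tue → 5 of Tue, Wed, Thu ✓
Apr: 30 days, starts Fri → 5 of Fri, Sat
May: 31 days, starts Sun → 5 of Sun, Mon, Tue
Jun: 30 days, starts Wed → 5 of Wed, Thu ✓
Jul: 31 days, starts Fri → 5 of Fri, Sat, Sun
Aug: 31 days, starts Mon → 5 of Mon, Tue, Wed
Sep: 30 days, starts Thu → 5 of Thu, Fri ✓
Oct: 31 days, starts Sat → 5 of Sat, Sun, Mon
Nov: 30 days, starts Tue → 5 of Tue, Wed
Dec: 31 days, starts Thu → 5 of Thu, Fri, Sat ✓
Months with five Thursdays: Mar, Jun, Sep, Dec.

4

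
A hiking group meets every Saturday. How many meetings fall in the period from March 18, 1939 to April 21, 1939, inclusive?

March 18, 1939 is a Saturday.
That's 35 days from start to end, counting both.
35 = 7 × 5, so the span is exactly 5 full weeks.
Each full week contributes one Saturday: 5 so far.
Total: 5.

5 Saturdays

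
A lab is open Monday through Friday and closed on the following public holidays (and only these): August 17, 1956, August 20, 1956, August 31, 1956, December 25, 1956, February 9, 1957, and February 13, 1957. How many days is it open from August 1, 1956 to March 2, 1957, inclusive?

148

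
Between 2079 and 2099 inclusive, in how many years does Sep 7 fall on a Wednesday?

2

Day of week of September 7 in each year:
2079: Thu, 2080: Sat, 2081: Sun, 2082: Mon, 2083: Tue, 2084: Thu, 2085: Fri, 2086: Sat, 2087: Sun, 2088: Tue, 2089: Wed ✓, 2090: Thu, 2091: Fri, 2092: Sun, 2093: Mon, 2094: Tue, 2095: Wed ✓, 2096: Fri, 2097: Sat, 2098: Sun, 2099: Mon
Wednesdays: 2089, 2095.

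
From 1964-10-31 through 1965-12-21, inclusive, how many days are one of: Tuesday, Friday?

1964-10-31 is a Saturday.
That's 417 days from start to end, counting both.
417 = 7 × 59 + 4, so there are 59 full weeks plus 4 extra days.
Each full week contributes 2 days from the set (Tue, Fri): 59 × 2 = 118.
The 4 extra days are Sat, Sun, Mon, Tue — 1 of them qualifies.
Total: 118 + 1 = 119.

119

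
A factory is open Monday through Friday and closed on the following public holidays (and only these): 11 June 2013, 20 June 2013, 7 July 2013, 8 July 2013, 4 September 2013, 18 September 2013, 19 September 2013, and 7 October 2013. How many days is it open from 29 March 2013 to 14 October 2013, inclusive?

29 March 2013 is a Friday.
That's 200 days from start to end, counting both.
200 = 7 × 28 + 4, so there are 28 full weeks plus 4 extra days.
Each full week contributes 5 weekdays (Mon–Fri): 28 × 5 = 140.
The 4 extra days are Fri, Sat, Sun, Mon — 2 of them qualify.
Total: 140 + 2 = 142.
Holidays: 11 June 2013 (Tue); 20 June 2013 (Thu); 7 July 2013 (Sun); 8 July 2013 (Mon); 4 September 2013 (Wed); 18 September 2013 (Wed); 19 September 2013 (Thu); 7 October 2013 (Mon).
7 of the 8 holidays fall on weekdays; the rest are weekends and were already excluded.
Business days: 142 − 7 = 135.

135 working days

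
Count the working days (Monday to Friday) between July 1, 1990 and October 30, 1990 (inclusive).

July 1, 1990 is a Sunday.
The range spans 122 days (inclusive of both endpoints).
122 = 7 × 17 + 3, so there are 17 full weeks plus 3 extra days.
Each full week contributes 5 weekdays (Mon–Fri): 17 × 5 = 85.
The 3 extra days are Sun, Mon, Tue — 2 of them qualify.
Total: 85 + 2 = 87.

87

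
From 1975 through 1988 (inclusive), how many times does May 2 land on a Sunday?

2

Day of week of May 2 in each year:
1975: Fri, 1976: Sun ✓, 1977: Mon, 1978: Tue, 1979: Wed, 1980: Fri, 1981: Sat, 1982: Sun ✓, 1983: Mon, 1984: Wed, 1985: Thu, 1986: Fri, 1987: Sat, 1988: Mon
Sundays: 1976, 1982.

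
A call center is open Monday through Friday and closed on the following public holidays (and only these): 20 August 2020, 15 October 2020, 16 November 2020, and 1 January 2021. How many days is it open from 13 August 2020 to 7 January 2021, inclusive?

13 August 2020 is a Thursday.
The range spans 148 days (inclusive of both endpoints).
148 = 7 × 21 + 1, so there are 21 full weeks plus 1 extra day.
Each full week contributes 5 weekdays (Mon–Fri): 21 × 5 = 105.
The 1 extra day is Thu — 1 of them qualifies.
Total: 105 + 1 = 106.
Holidays: 20 August 2020 (Thu); 15 October 2020 (Thu); 16 November 2020 (Mon); 1 January 2021 (Fri).
All 4 holidays fall on weekdays, so subtract 4.
Business days: 106 − 4 = 102.

102 business days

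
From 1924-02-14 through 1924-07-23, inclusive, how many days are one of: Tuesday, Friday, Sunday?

1924-02-14 is a Thursday.
From 1924-02-14 to 1924-07-23 is 161 days inclusive.
161 = 7 × 23, so the span is exactly 23 full weeks.
Each full week contributes 3 days from the set (Tue, Fri, Sun): 23 × 3 = 69.

69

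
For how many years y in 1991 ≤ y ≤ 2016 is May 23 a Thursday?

Day of week of May 23 in each year:
1991: Thu ✓, 1992: Sat, 1993: Sun, 1994: Mon, 1995: Tue, 1996: Thu ✓, 1997: Fri, 1998: Sat, 1999: Sun, 2000: Tue, 2001: Wed, 2002: Thu ✓, 2003: Fri, 2004: Sun, 2005: Mon, 2006: Tue, 2007: Wed, 2008: Fri, 2009: Sat, 2010: Sun, 2011: Mon, 2012: Wed, 2013: Thu ✓, 2014: Fri, 2015: Sat, 2016: Mon
Thursdays: 1991, 1996, 2002, 2013.

4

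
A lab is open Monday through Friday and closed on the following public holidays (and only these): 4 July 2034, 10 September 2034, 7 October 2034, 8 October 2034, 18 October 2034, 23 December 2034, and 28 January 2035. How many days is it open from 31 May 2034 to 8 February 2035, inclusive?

31 May 2034 is a Wednesday.
That's 254 days from start to end, counting both.
254 = 7 × 36 + 2, so there are 36 full weeks plus 2 extra days.
Each full week contributes 5 weekdays (Mon–Fri): 36 × 5 = 180.
The 2 extra days are Wednesday, Thursday — 2 of them qualify.
Total: 180 + 2 = 182.
Holidays: 4 July 2034 (Tue); 10 September 2034 (Sun); 7 October 2034 (Sat); 8 October 2034 (Sun); 18 October 2034 (Wed); 23 December 2034 (Sat); 28 January 2035 (Sun).
2 of the 7 holidays fall on weekdays; the rest are weekends and were already excluded.
Business days: 182 − 2 = 180.

180 business days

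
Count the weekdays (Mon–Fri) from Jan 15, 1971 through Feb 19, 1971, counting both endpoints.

26 weekdays

Jan 15, 1971 is a Friday.
From Jan 15, 1971 to Feb 19, 1971 is 36 days inclusive.
36 = 7 × 5 + 1, so there are 5 full weeks plus 1 extra day.
Each full week contributes 5 weekdays (Mon–Fri): 5 × 5 = 25.
The 1 extra day is Fri — 1 of them qualifies.
Total: 25 + 1 = 26.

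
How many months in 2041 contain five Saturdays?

4

A month has five Saturdays exactly when Saturday falls within its first (length − 28) days.
Jan: 31 days, starts Tue → 5 of Tue, Wed, Thu
Feb: 28 days, starts Fri → 5 of (none)
Mar: 31 days, starts Fri → 5 of Fri, Sat, Sun ✓
Apr: 30 days, starts Mon → 5 of Mon, Tue
May: 31 days, starts Wed → 5 of Wed, Thu, Fri
Jun: 30 days, starts Sat → 5 of Sat, Sun ✓
Jul: 31 days, starts Mon → 5 of Mon, Tue, Wed
Aug: 31 days, starts Thu → 5 of Thu, Fri, Sat ✓
Sep: 30 days, starts Sun → 5 of Sun, Mon
Oct: 31 days, starts Tue → 5 of Tue, Wed, Thu
Nov: 30 days, starts Fri → 5 of Fri, Sat ✓
Dec: 31 days, starts Sun → 5 of Sun, Mon, Tue
Months with five Saturdays: Mar, Jun, Aug, Nov.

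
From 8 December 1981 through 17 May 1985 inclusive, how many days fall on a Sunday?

8 December 1981 is a Tuesday.
From 8 December 1981 to 17 May 1985 is 1257 days inclusive.
1257 = 7 × 179 + 4, so there are 179 full weeks plus 4 extra days.
Each full week contributes one Sunday: 179 so far.
The 4 extra days are Tuesday, Wednesday, Thursday, Friday — none qualify.
Total: 179 + 0 = 179.

179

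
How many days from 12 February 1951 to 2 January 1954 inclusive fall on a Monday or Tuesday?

12 February 1951 is a Monday.
From 12 February 1951 to 2 January 1954 is 1056 days inclusive.
1056 = 7 × 150 + 6, so there are 150 full weeks plus 6 extra days.
Each full week contributes 2 days from the set (Mon, Tue): 150 × 2 = 300.
The 6 extra days are Mon, Tue, Wed, Thu, Fri, Sat — 2 of them qualify.
Total: 300 + 2 = 302.

302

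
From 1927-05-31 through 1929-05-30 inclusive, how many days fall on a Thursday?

105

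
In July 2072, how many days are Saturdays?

2072-07-01 is a Friday.
The range spans 31 days (inclusive of both endpoints).
31 = 7 × 4 + 3, so there are 4 full weeks plus 3 extra days.
Each full week contributes one Saturday: 4 so far.
The 3 extra days are Friday, Saturday, Sunday — 1 of them qualifies.
Total: 4 + 1 = 5.

5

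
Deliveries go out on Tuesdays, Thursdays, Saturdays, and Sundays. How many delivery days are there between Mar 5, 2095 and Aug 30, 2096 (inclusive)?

312

Mar 5, 2095 is a Saturday.
From Mar 5, 2095 to Aug 30, 2096 is 545 days inclusive.
545 = 7 × 77 + 6, so there are 77 full weeks plus 6 extra days.
Each full week contributes 4 days from the set (Tue, Thu, Sat, Sun): 77 × 4 = 308.
The 6 extra days are Saturday, Sunday, Monday, Tuesday, Wednesday, Thursday — 4 of them qualify.
Total: 308 + 4 = 312.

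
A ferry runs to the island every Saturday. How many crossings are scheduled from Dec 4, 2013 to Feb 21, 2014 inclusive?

11

Dec 4, 2013 is a Wednesday.
From Dec 4, 2013 to Feb 21, 2014 is 80 days inclusive.
80 = 7 × 11 + 3, so there are 11 full weeks plus 3 extra days.
Each full week contributes one Saturday: 11 so far.
The 3 extra days are Wed, Thu, Fri — none qualify.
Total: 11 + 0 = 11.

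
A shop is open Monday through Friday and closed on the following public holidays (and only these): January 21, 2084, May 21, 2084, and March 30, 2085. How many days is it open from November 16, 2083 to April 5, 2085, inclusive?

361

November 16, 2083 is a Tuesday.
That's 507 days from start to end, counting both.
507 = 7 × 72 + 3, so there are 72 full weeks plus 3 extra days.
Each full week contributes 5 weekdays (Mon–Fri): 72 × 5 = 360.
The 3 extra days are Tue, Wed, Thu — 3 of them qualify.
Total: 360 + 3 = 363.
Holidays: January 21, 2084 (Fri); May 21, 2084 (Sun); March 30, 2085 (Fri).
2 of the 3 holidays fall on weekdays; the rest are weekends and were already excluded.
Business days: 363 − 2 = 361.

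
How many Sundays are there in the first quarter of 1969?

13

1 January 1969 is a Wednesday.
The range spans 90 days (inclusive of both endpoints).
90 = 7 × 12 + 6, so there are 12 full weeks plus 6 extra days.
Each full week contributes one Sunday: 12 so far.
The 6 extra days are Wed, Thu, Fri, Sat, Sun, Mon — 1 of them qualifies.
Total: 12 + 1 = 13.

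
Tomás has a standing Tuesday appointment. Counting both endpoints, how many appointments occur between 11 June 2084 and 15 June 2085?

53

11 June 2084 is a Sunday.
The range spans 370 days (inclusive of both endpoints).
370 = 7 × 52 + 6, so there are 52 full weeks plus 6 extra days.
Each full week contributes one Tuesday: 52 so far.
The 6 extra days are Sun, Mon, Tue, Wed, Thu, Fri — 1 of them qualifies.
Total: 52 + 1 = 53.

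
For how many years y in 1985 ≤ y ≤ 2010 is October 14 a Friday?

3

Day of week of October 14 in each year:
1985: Mon, 1986: Tue, 1987: Wed, 1988: Fri ✓, 1989: Sat, 1990: Sun, 1991: Mon, 1992: Wed, 1993: Thu, 1994: Fri ✓, 1995: Sat, 1996: Mon, 1997: Tue, 1998: Wed, 1999: Thu, 2000: Sat, 2001: Sun, 2002: Mon, 2003: Tue, 2004: Thu, 2005: Fri ✓, 2006: Sat, 2007: Sun, 2008: Tue, 2009: Wed, 2010: Thu
Fridays: 1988, 1994, 2005.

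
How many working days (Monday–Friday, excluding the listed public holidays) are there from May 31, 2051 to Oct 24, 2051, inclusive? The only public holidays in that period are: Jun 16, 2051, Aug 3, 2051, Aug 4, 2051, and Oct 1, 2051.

102

May 31, 2051 is a Wednesday.
The range spans 147 days (inclusive of both endpoints).
147 = 7 × 21, so the span is exactly 21 full weeks.
Each full week contributes 5 weekdays (Mon–Fri): 21 × 5 = 105.
Holidays: Jun 16, 2051 (Fri); Aug 3, 2051 (Thu); Aug 4, 2051 (Fri); Oct 1, 2051 (Sun).
3 of the 4 holidays fall on weekdays; the rest are weekends and were already excluded.
Business days: 105 − 3 = 102.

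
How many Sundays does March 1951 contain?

4

March 1, 1951 is a Thursday.
The range spans 31 days (inclusive of both endpoints).
31 = 7 × 4 + 3, so there are 4 full weeks plus 3 extra days.
Each full week contributes one Sunday: 4 so far.
The 3 extra days are Thu, Fri, Sat — none qualify.
Total: 4 + 0 = 4.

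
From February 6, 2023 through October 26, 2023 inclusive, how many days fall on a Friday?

February 6, 2023 is a Monday.
That's 263 days from start to end, counting both.
263 = 7 × 37 + 4, so there are 37 full weeks plus 4 extra days.
Each full week contributes one Friday: 37 so far.
The 4 extra days are Monday, Tuesday, Wednesday, Thursday — none qualify.
Total: 37 + 0 = 37.

37 Fridays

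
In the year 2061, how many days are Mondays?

1 January 2061 is a Saturday.
That's 365 days from start to end, counting both.
365 = 7 × 52 + 1, so there are 52 full weeks plus 1 extra day.
Each full week contributes one Monday: 52 so far.
The 1 extra day is Saturday — none qualify.
Total: 52 + 0 = 52.

52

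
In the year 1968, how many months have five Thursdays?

4

A month has five Thursdays exactly when Thursday falls within its first (length − 28) days.
Jan: 31 days, starts Mon → 5 of Mon, Tue, Wed
Feb: 29 days, starts Thu → 5 of Thu ✓
Mar: 31 days, starts Fri → 5 of Fri, Sat, Sun
Apr: 30 days, starts Mon → 5 of Mon, Tue
May: 31 days, starts Wed → 5 of Wed, Thu, Fri ✓
Jun: 30 days, starts Sat → 5 of Sat, Sun
Jul: 31 days, starts Mon → 5 of Mon, Tue, Wed
Aug: 31 days, starts Thu → 5 of Thu, Fri, Sat ✓
Sep: 30 days, starts Sun → 5 of Sun, Mon
Oct: 31 days, starts Tue → 5 of Tue, Wed, Thu ✓
Nov: 30 days, starts Fri → 5 of Fri, Sat
Dec: 31 days, starts Sun → 5 of Sun, Mon, Tue
Months with five Thursdays: Feb, May, Aug, Oct.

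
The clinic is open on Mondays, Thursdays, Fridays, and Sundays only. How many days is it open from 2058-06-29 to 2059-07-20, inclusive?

221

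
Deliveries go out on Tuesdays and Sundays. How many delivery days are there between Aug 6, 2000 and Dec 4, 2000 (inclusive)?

35

Aug 6, 2000 is a Sunday.
The range spans 121 days (inclusive of both endpoints).
121 = 7 × 17 + 2, so there are 17 full weeks plus 2 extra days.
Each full week contributes 2 days from the set (Tue, Sun): 17 × 2 = 34.
The 2 extra days are Sun, Mon — 1 of them qualifies.
Total: 34 + 1 = 35.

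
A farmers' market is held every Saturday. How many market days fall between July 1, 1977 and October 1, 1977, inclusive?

July 1, 1977 is a Friday.
From July 1, 1977 to October 1, 1977 is 93 days inclusive.
93 = 7 × 13 + 2, so there are 13 full weeks plus 2 extra days.
Each full week contributes one Saturday: 13 so far.
The 2 extra days are Friday, Saturday — 1 of them qualifies.
Total: 13 + 1 = 14.

14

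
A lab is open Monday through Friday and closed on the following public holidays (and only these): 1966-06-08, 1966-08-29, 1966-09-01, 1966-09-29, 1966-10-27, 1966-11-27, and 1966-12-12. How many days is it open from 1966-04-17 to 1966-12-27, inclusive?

176

1966-04-17 is a Sunday.
That's 255 days from start to end, counting both.
255 = 7 × 36 + 3, so there are 36 full weeks plus 3 extra days.
Each full week contributes 5 weekdays (Mon–Fri): 36 × 5 = 180.
The 3 extra days are Sun, Mon, Tue — 2 of them qualify.
Total: 180 + 2 = 182.
Holidays: 1966-06-08 (Wed); 1966-08-29 (Mon); 1966-09-01 (Thu); 1966-09-29 (Thu); 1966-10-27 (Thu); 1966-11-27 (Sun); 1966-12-12 (Mon).
6 of the 7 holidays fall on weekdays; the rest are weekends and were already excluded.
Business days: 182 − 6 = 176.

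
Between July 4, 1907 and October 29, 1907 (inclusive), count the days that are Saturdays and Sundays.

34

July 4, 1907 is a Thursday.
That's 118 days from start to end, counting both.
118 = 7 × 16 + 6, so there are 16 full weeks plus 6 extra days.
Each full week contributes 2 days from the set (Sat, Sun): 16 × 2 = 32.
The 6 extra days are Thursday, Friday, Saturday, Sunday, Monday, Tuesday — 2 of them qualify.
Total: 32 + 2 = 34.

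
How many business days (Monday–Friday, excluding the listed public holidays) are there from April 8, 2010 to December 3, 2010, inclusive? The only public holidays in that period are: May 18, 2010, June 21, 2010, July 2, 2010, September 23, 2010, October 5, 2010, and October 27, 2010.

166

April 8, 2010 is a Thursday.
That's 240 days from start to end, counting both.
240 = 7 × 34 + 2, so there are 34 full weeks plus 2 extra days.
Each full week contributes 5 weekdays (Mon–Fri): 34 × 5 = 170.
The 2 extra days are Thursday, Friday — 2 of them qualify.
Total: 170 + 2 = 172.
Holidays: May 18, 2010 (Tue); June 21, 2010 (Mon); July 2, 2010 (Fri); September 23, 2010 (Thu); October 5, 2010 (Tue); October 27, 2010 (Wed).
All 6 holidays fall on weekdays, so subtract 6.
Business days: 172 − 6 = 166.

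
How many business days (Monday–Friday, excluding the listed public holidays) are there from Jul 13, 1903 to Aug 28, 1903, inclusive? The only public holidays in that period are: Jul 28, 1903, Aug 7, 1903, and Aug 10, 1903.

32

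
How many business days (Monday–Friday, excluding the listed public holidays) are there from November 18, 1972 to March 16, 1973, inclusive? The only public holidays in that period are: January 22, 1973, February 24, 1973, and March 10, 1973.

November 18, 1972 is a Saturday.
From November 18, 1972 to March 16, 1973 is 119 days inclusive.
119 = 7 × 17, so the span is exactly 17 full weeks.
Each full week contributes 5 weekdays (Mon–Fri): 17 × 5 = 85.
Holidays: January 22, 1973 (Mon); February 24, 1973 (Sat); March 10, 1973 (Sat).
1 of the 3 holidays fall on weekdays; the rest are weekends and were already excluded.
Business days: 85 − 1 = 84.

84 business days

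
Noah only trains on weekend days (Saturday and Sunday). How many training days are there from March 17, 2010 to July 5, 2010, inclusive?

March 17, 2010 is a Wednesday.
The range spans 111 days (inclusive of both endpoints).
111 = 7 × 15 + 6, so there are 15 full weeks plus 6 extra days.
Each full week contributes 2 weekend days (Sat, Sun): 15 × 2 = 30.
The 6 extra days are Wednesday, Thursday, Friday, Saturday, Sunday, Monday — 2 of them qualify.
Total: 30 + 2 = 32.

32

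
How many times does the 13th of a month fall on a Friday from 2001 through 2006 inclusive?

Friday-the-13ths by year:
2001: Apr, Jul
2002: Sep, Dec
2003: Jun
2004: Feb, Aug
2005: May
2006: Jan, Oct

10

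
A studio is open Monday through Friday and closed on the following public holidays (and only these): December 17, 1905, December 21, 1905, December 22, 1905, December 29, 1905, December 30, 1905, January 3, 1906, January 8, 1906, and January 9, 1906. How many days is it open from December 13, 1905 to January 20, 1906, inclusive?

22

December 13, 1905 is a Wednesday.
From December 13, 1905 to January 20, 1906 is 39 days inclusive.
39 = 7 × 5 + 4, so there are 5 full weeks plus 4 extra days.
Each full week contributes 5 weekdays (Mon–Fri): 5 × 5 = 25.
The 4 extra days are Wednesday, Thursday, Friday, Saturday — 3 of them qualify.
Total: 25 + 3 = 28.
Holidays: December 17, 1905 (Sun); December 21, 1905 (Thu); December 22, 1905 (Fri); December 29, 1905 (Fri); December 30, 1905 (Sat); January 3, 1906 (Wed); January 8, 1906 (Mon); January 9, 1906 (Tue).
6 of the 8 holidays fall on weekdays; the rest are weekends and were already excluded.
Business days: 28 − 6 = 22.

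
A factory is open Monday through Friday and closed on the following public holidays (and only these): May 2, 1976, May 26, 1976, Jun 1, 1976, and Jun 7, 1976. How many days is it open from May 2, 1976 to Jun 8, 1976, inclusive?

May 2, 1976 is a Sunday.
That's 38 days from start to end, counting both.
38 = 7 × 5 + 3, so there are 5 full weeks plus 3 extra days.
Each full week contributes 5 weekdays (Mon–Fri): 5 × 5 = 25.
The 3 extra days are Sun, Mon, Tue — 2 of them qualify.
Total: 25 + 2 = 27.
Holidays: May 2, 1976 (Sun); May 26, 1976 (Wed); Jun 1, 1976 (Tue); Jun 7, 1976 (Mon).
3 of the 4 holidays fall on weekdays; the rest are weekends and were already excluded.
Business days: 27 − 3 = 24.

24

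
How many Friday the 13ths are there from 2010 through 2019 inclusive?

Friday-the-13ths by year:
2010: Aug
2011: May
2012: Jan, Apr, Jul
2013: Sep, Dec
2014: Jun
2015: Feb, Mar, Nov
2016: May
2017: Jan, Oct
2018: Apr, Jul
2019: Sep, Dec

18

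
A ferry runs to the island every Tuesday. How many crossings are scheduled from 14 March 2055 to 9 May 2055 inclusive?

14 March 2055 is a Sunday.
From 14 March 2055 to 9 May 2055 is 57 days inclusive.
57 = 7 × 8 + 1, so there are 8 full weeks plus 1 extra day.
Each full week contributes one Tuesday: 8 so far.
The 1 extra day is Sunday — none qualify.
Total: 8 + 0 = 8.

8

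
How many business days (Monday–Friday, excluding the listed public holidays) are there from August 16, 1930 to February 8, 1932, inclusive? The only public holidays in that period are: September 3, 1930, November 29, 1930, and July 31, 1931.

384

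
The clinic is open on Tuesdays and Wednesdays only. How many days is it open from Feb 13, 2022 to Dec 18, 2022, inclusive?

88

Feb 13, 2022 is a Sunday.
From Feb 13, 2022 to Dec 18, 2022 is 309 days inclusive.
309 = 7 × 44 + 1, so there are 44 full weeks plus 1 extra day.
Each full week contributes 2 days from the set (Tue, Wed): 44 × 2 = 88.
The 1 extra day is Sunday — none qualify.
Total: 88 + 0 = 88.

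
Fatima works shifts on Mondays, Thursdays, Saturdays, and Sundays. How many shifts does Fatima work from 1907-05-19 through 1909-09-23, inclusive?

1907-05-19 is a Sunday.
The range spans 859 days (inclusive of both endpoints).
859 = 7 × 122 + 5, so there are 122 full weeks plus 5 extra days.
Each full week contributes 4 days from the set (Mon, Thu, Sat, Sun): 122 × 4 = 488.
The 5 extra days are Sunday, Monday, Tuesday, Wednesday, Thursday — 3 of them qualify.
Total: 488 + 3 = 491.

491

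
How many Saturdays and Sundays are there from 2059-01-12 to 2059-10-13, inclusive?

79

2059-01-12 is a Sunday.
The range spans 275 days (inclusive of both endpoints).
275 = 7 × 39 + 2, so there are 39 full weeks plus 2 extra days.
Each full week contributes 2 weekend days (Sat, Sun): 39 × 2 = 78.
The 2 extra days are Sunday, Monday — 1 of them qualifies.
Total: 78 + 1 = 79.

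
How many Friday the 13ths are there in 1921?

The 13th falls on a Friday when the month's 13th has weekday Fri.
Jan 13 is Thu; Feb 13 is Sun; Mar 13 is Sun; Apr 13 is Wed; May 13 is Fri ✓; Jun 13 is Mon; Jul 13 is Wed; Aug 13 is Sat; Sep 13 is Tue; Oct 13 is Thu; Nov 13 is Sun; Dec 13 is Tue.
Friday the 13ths: May.

1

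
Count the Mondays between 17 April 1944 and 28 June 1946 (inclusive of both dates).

17 April 1944 is a Monday.
That's 803 days from start to end, counting both.
803 = 7 × 114 + 5, so there are 114 full weeks plus 5 extra days.
Each full week contributes one Monday: 114 so far.
The 5 extra days are Mon, Tue, Wed, Thu, Fri — 1 of them qualifies.
Total: 114 + 1 = 115.

115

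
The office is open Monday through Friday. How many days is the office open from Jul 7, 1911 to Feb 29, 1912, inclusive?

170 weekdays

Jul 7, 1911 is a Friday.
That's 238 days from start to end, counting both.
238 = 7 × 34, so the span is exactly 34 full weeks.
Each full week contributes 5 weekdays (Mon–Fri): 34 × 5 = 170.
Total: 170.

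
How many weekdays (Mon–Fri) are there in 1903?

1 January 1903 is a Thursday.
That's 365 days from start to end, counting both.
365 = 7 × 52 + 1, so there are 52 full weeks plus 1 extra day.
Each full week contributes 5 weekdays (Mon–Fri): 52 × 5 = 260.
The 1 extra day is Thu — 1 of them qualifies.
Total: 260 + 1 = 261.

261 weekdays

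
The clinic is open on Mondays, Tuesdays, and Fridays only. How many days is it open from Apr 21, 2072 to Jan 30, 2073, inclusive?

122

Apr 21, 2072 is a Thursday.
From Apr 21, 2072 to Jan 30, 2073 is 285 days inclusive.
285 = 7 × 40 + 5, so there are 40 full weeks plus 5 extra days.
Each full week contributes 3 days from the set (Mon, Tue, Fri): 40 × 3 = 120.
The 5 extra days are Thursday, Friday, Saturday, Sunday, Monday — 2 of them qualify.
Total: 120 + 2 = 122.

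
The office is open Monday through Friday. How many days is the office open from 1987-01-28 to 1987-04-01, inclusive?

1987-01-28 is a Wednesday.
That's 64 days from start to end, counting both.
64 = 7 × 9 + 1, so there are 9 full weeks plus 1 extra day.
Each full week contributes 5 weekdays (Mon–Fri): 9 × 5 = 45.
The 1 extra day is Wednesday — 1 of them qualifies.
Total: 45 + 1 = 46.

46 weekdays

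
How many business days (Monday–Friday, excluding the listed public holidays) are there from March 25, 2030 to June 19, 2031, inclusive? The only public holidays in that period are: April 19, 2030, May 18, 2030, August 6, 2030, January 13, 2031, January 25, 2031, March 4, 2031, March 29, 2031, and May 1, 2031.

319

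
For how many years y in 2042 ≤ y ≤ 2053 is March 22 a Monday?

Day of week of March 22 in each year:
2042: Sat, 2043: Sun, 2044: Tue, 2045: Wed, 2046: Thu, 2047: Fri, 2048: Sun, 2049: Mon ✓, 2050: Tue, 2051: Wed, 2052: Fri, 2053: Sat
Mondays: 2049.

1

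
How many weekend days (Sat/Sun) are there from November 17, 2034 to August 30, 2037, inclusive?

292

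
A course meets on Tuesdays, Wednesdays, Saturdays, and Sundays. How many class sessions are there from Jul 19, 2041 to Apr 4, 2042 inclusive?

Jul 19, 2041 is a Friday.
The range spans 260 days (inclusive of both endpoints).
260 = 7 × 37 + 1, so there are 37 full weeks plus 1 extra day.
Each full week contributes 4 days from the set (Tue, Wed, Sat, Sun): 37 × 4 = 148.
The 1 extra day is Fri — none qualify.
Total: 148 + 0 = 148.

148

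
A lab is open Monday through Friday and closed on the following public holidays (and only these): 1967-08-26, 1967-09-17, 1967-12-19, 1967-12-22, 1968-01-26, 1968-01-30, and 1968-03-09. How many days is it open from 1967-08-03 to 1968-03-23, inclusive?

1967-08-03 is a Thursday.
From 1967-08-03 to 1968-03-23 is 234 days inclusive.
234 = 7 × 33 + 3, so there are 33 full weeks plus 3 extra days.
Each full week contributes 5 weekdays (Mon–Fri): 33 × 5 = 165.
The 3 extra days are Thu, Fri, Sat — 2 of them qualify.
Total: 165 + 2 = 167.
Holidays: 1967-08-26 (Sat); 1967-09-17 (Sun); 1967-12-19 (Tue); 1967-12-22 (Fri); 1968-01-26 (Fri); 1968-01-30 (Tue); 1968-03-09 (Sat).
4 of the 7 holidays fall on weekdays; the rest are weekends and were already excluded.
Business days: 167 − 4 = 163.

163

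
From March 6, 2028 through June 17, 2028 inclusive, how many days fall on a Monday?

15

March 6, 2028 is a Monday.
That's 104 days from start to end, counting both.
104 = 7 × 14 + 6, so there are 14 full weeks plus 6 extra days.
Each full week contributes one Monday: 14 so far.
The 6 extra days are Monday, Tuesday, Wednesday, Thursday, Friday, Saturday — 1 of them qualifies.
Total: 14 + 1 = 15.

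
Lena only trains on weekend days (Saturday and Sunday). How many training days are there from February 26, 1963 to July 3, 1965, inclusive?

February 26, 1963 is a Tuesday.
The range spans 859 days (inclusive of both endpoints).
859 = 7 × 122 + 5, so there are 122 full weeks plus 5 extra days.
Each full week contributes 2 weekend days (Sat, Sun): 122 × 2 = 244.
The 5 extra days are Tuesday, Wednesday, Thursday, Friday, Saturday — 1 of them qualifies.
Total: 244 + 1 = 245.

245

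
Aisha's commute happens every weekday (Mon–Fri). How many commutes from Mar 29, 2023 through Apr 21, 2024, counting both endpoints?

Mar 29, 2023 is a Wednesday.
The range spans 390 days (inclusive of both endpoints).
390 = 7 × 55 + 5, so there are 55 full weeks plus 5 extra days.
Each full week contributes 5 weekdays (Mon–Fri): 55 × 5 = 275.
The 5 extra days are Wednesday, Thursday, Friday, Saturday, Sunday — 3 of them qualify.
Total: 275 + 3 = 278.

278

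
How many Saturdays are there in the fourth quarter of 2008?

2008-10-01 is a Wednesday.
The range spans 92 days (inclusive of both endpoints).
92 = 7 × 13 + 1, so there are 13 full weeks plus 1 extra day.
Each full week contributes one Saturday: 13 so far.
The 1 extra day is Wed — none qualify.
Total: 13 + 0 = 13.

13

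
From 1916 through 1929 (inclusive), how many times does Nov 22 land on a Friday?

Day of week of November 22 in each year:
1916: Wed, 1917: Thu, 1918: Fri ✓, 1919: Sat, 1920: Mon, 1921: Tue, 1922: Wed, 1923: Thu, 1924: Sat, 1925: Sun, 1926: Mon, 1927: Tue, 1928: Thu, 1929: Fri ✓
Fridays: 1918, 1929.

2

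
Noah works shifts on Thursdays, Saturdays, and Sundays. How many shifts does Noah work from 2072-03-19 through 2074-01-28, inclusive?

2072-03-19 is a Saturday.
That's 681 days from start to end, counting both.
681 = 7 × 97 + 2, so there are 97 full weeks plus 2 extra days.
Each full week contributes 3 days from the set (Thu, Sat, Sun): 97 × 3 = 291.
The 2 extra days are Sat, Sun — 2 of them qualify.
Total: 291 + 2 = 293.

293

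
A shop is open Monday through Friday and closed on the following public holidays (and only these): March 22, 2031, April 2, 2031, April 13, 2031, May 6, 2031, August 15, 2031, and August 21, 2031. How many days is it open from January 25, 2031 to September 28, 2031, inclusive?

January 25, 2031 is a Saturday.
From January 25, 2031 to September 28, 2031 is 247 days inclusive.
247 = 7 × 35 + 2, so there are 35 full weeks plus 2 extra days.
Each full week contributes 5 weekdays (Mon–Fri): 35 × 5 = 175.
The 2 extra days are Sat, Sun — none qualify.
Total: 175 + 0 = 175.
Holidays: March 22, 2031 (Sat); April 2, 2031 (Wed); April 13, 2031 (Sun); May 6, 2031 (Tue); August 15, 2031 (Fri); August 21, 2031 (Thu).
4 of the 6 holidays fall on weekdays; the rest are weekends and were already excluded.
Business days: 175 − 4 = 171.

171 working days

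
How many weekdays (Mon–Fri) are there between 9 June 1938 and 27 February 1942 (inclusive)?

972 weekdays

9 June 1938 is a Thursday.
The range spans 1360 days (inclusive of both endpoints).
1360 = 7 × 194 + 2, so there are 194 full weeks plus 2 extra days.
Each full week contributes 5 weekdays (Mon–Fri): 194 × 5 = 970.
The 2 extra days are Thursday, Friday — 2 of them qualify.
Total: 970 + 2 = 972.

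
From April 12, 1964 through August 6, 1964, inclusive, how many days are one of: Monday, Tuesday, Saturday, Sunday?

April 12, 1964 is a Sunday.
From April 12, 1964 to August 6, 1964 is 117 days inclusive.
117 = 7 × 16 + 5, so there are 16 full weeks plus 5 extra days.
Each full week contributes 4 days from the set (Mon, Tue, Sat, Sun): 16 × 4 = 64.
The 5 extra days are Sun, Mon, Tue, Wed, Thu — 3 of them qualify.
Total: 64 + 3 = 67.

67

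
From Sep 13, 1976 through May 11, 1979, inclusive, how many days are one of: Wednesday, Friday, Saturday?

416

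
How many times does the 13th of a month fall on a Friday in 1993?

1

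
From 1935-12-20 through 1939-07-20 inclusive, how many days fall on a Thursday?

187

1935-12-20 is a Friday.
The range spans 1309 days (inclusive of both endpoints).
1309 = 7 × 187, so the span is exactly 187 full weeks.
Each full week contributes one Thursday: 187 so far.
Total: 187.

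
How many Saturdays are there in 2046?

52

January 1, 2046 is a Monday.
That's 365 days from start to end, counting both.
365 = 7 × 52 + 1, so there are 52 full weeks plus 1 extra day.
Each full week contributes one Saturday: 52 so far.
The 1 extra day is Monday — none qualify.
Total: 52 + 0 = 52.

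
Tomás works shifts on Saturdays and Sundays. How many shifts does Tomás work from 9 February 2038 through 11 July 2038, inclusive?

44

9 February 2038 is a Tuesday.
From 9 February 2038 to 11 July 2038 is 153 days inclusive.
153 = 7 × 21 + 6, so there are 21 full weeks plus 6 extra days.
Each full week contributes 2 days from the set (Sat, Sun): 21 × 2 = 42.
The 6 extra days are Tue, Wed, Thu, Fri, Sat, Sun — 2 of them qualify.
Total: 42 + 2 = 44.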